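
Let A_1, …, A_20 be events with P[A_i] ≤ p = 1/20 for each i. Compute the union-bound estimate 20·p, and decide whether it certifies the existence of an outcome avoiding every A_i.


Union bound: P[∪_{i=1}^{20} A_i] ≤ Σ_i P[A_i] ≤ 20·p = 20·(1/20) = 1.
Numerically: 1 ≈ 1.0000000.
Is 1 < 1? NO.
Since the bound 1 is ≥ 1, the union bound is uninformative here; it does NOT by itself certify existence.

20·p = 1 ≈ 1.0000000; existence NOT certified by the union bound.


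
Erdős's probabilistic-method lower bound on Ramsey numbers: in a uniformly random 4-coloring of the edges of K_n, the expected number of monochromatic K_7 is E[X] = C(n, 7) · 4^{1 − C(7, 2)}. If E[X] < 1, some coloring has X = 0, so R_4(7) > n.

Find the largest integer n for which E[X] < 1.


We need C(n, 7) · 4^{1 − 21} < 1, i.e. C(n, 7) < 4^{21 − 1} = 1099511627776.
Check values of n near the boundary:
  n = 177: C(177, 7) = 957664425960; 957664425960 < 1099511627776? YES
  n = 178: C(178, 7) = 996867063280; 996867063280 < 1099511627776? YES
  n = 179: C(179, 7) = 1037437234460; 1037437234460 < 1099511627776? YES
  n = 180: C(180, 7) = 1079414463600; 1079414463600 < 1099511627776? YES
  n = 181: C(181, 7) = 1122839183400; 1122839183400 < 1099511627776? NO
The largest n with C(n, 7) < 1099511627776 is n = 180 (where E[X] = 67463403975/68719476736 ≈ 0.98172). Hence R_4(7) > 180, i.e. R_4(7) ≥ 181.

Largest n = 180; hence R_4(7) > 180.


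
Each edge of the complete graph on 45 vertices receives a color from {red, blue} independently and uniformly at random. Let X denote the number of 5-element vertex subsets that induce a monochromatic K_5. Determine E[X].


Let X = Σ_S X_S over the C(45, 5) = 1221759 subsets S of size 5, where X_S = 1 if the K_5 on S is monochromatic.
For a fixed S, the K_5 on S has C(5, 2) = 10 edges. P[all 10 edges red] = (1/2)^10, and likewise for blue, so P[monochromatic] = 2·(1/2)^10 = 2^{1 − 10} = 1/512.
Summing: E[X] = C(45, 5) · 2^{1 − 10} = 1221759 · 1/512 = 1221759/512.
Numerically: E[X] ≈ 2386.24805.

E[X] = C(45,5)·2^(1−C(5,2)) = 1221759/512 ≈ 2386.24805.


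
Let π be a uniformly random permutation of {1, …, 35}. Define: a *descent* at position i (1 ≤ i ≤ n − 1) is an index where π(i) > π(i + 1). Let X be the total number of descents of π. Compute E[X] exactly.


Write X = Σ X_I over i = 1, …, 34, with X_I the indicator of one descent.
There are 34 indicators.
For each fixed i, the pair (π(i), π(i+1)) is a uniformly random ordered pair of distinct values from {1, …, 35}; by symmetry P[π(i) > π(i+1)] = 1/2.
By linearity: E[X] = 34 · (1/2) = (35 − 1) · (1/2) = 17 ≈ 17.000.

E[X] = 17 = 17.000.


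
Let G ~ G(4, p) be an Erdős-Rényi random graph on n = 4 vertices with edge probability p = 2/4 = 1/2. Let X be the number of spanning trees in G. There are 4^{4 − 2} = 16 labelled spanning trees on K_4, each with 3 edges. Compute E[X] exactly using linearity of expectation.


K_4 has 4^{4 − 2} = 16 labelled spanning trees.
For each such spanning tree H, let X_H = 1 if all 3 edges of H are present in G. Then P[X_H = 1] = p^{3} = (1/2)^{3} = 1/8.
By linearity: E[X] = Σ_H E[X_H] = 16 · p^{3} = 16 · 1/8 = 2.
Numerically: E[X] ≈ 2.

E[X] = 16 · (1/2)^{3} = 2 ≈ 2.


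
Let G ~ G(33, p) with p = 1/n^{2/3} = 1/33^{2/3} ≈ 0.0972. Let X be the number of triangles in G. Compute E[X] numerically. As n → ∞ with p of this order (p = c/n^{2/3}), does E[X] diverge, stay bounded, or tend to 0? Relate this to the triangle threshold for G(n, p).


Number of potential triangles: C(33, 3) = 5456.
Each occurs with probability p³ ≈ (0.0972)³ ≈ 9.18274e-04.
By linearity: E[X] = C(33, 3)·p³ ≈ 5456 · 9.18274e-04 ≈ 5.010.
Since α = 2/3 < 1, p = c/n^{2/3} ≫ 1/n is above the triangle threshold p ~ 1/n. Asymptotically E[X] ~ (c³/6)·n^{3(1−α)} = (1³/6)·n^{1} → ∞; triangles are abundant w.h.p.

E[X] ≈ 5.010; in regime p = Θ(1/n^{2/3}) E[X] diverges (above the triangle threshold p ~ 1/n).


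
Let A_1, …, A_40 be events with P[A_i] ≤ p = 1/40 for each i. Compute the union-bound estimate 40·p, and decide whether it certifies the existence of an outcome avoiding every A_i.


Union bound: P[∪_{i=1}^{40} A_i] ≤ Σ_i P[A_i] ≤ 40·p = 40·(1/40) = 1.
Numerically: 1 ≈ 1.000000.
Is 1 < 1? NO.
Since the bound 1 is ≥ 1, the union bound is uninformative here; it does NOT by itself certify existence.

40·p = 1 ≈ 1.000000; existence NOT certified by the union bound.


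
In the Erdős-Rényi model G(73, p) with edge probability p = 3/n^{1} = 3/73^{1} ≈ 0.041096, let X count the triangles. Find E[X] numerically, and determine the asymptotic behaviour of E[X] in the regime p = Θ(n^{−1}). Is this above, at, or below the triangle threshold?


Number of potential triangles: C(73, 3) = 62196.
Each occurs with probability p³ ≈ (0.041096)³ ≈ 6.9405707e-05.
By linearity: E[X] = C(73, 3)·p³ ≈ 62196 · 6.9405707e-05 ≈ 4.31676.
Here α = 1, so p = 3/n is exactly at the triangle threshold p ~ 1/n. Asymptotically E[X] → c³/6 = 3³/6 = 9/2 ≈ 4.50000, a bounded constant. In this regime the triangle count is asymptotically Poisson(c³/6).

E[X] ≈ 4.31676; in regime p = Θ(1/n^{1}) E[X] stays bounded (at the triangle threshold p ~ 1/n).


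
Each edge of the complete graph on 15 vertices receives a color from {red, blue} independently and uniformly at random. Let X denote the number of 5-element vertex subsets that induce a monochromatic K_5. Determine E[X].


Let X = Σ_S X_S over the C(15, 5) = 3003 subsets S of size 5, where X_S = 1 if the K_5 on S is monochromatic.
For a fixed S, the K_5 on S has C(5, 2) = 10 edges. P[all 10 edges red] = (1/2)^10, and likewise for blue, so P[monochromatic] = 2·(1/2)^10 = 2^{1 − 10} = 1/512.
Summing: E[X] = C(15, 5) · 2^{1 − 10} = 3003 · 1/512 = 3003/512.
Numerically: E[X] ≈ 5.8652.

E[X] = C(15,5)·2^(1−C(5,2)) = 3003/512 ≈ 5.8652.


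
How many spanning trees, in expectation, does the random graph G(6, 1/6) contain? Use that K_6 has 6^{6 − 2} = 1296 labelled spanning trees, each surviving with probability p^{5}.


K_6 has 6^{6 − 2} = 1296 labelled spanning trees.
For each such spanning tree H, let X_H = 1 if all 5 edges of H are present in G. Then P[X_H = 1] = p^{5} = (1/6)^{5} = 1/7776.
By linearity of expectation: E[X] = Σ_H E[X_H] = 1296 · p^{5} = 1296 · 1/7776 = 1/6.
Numerically: E[X] ≈ 0.166667.

E[X] = 1296 · (1/6)^{5} = 1/6 ≈ 0.166667.


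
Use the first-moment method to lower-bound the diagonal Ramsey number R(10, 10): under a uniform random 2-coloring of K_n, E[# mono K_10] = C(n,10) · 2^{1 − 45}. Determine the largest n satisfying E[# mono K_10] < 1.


We need C(n, 10) · 2^{1 − 45} < 1, i.e. C(n, 10) < 2^{45 − 1} = 17592186044416.
Check values of n near the boundary:
  n = 98: C(98, 10) = 14005614014756; 14005614014756 < 17592186044416? YES
  n = 99: C(99, 10) = 15579278510796; 15579278510796 < 17592186044416? YES
  n = 100: C(100, 10) = 17310309456440; 17310309456440 < 17592186044416? YES
  n = 101: C(101, 10) = 19212541264840; 19212541264840 < 17592186044416? NO
The largest n with C(n, 10) < 17592186044416 is n = 100 (where E[X] = 2163788682055/2199023255552 ≈ 0.9839772). Hence R(10, 10) > 100, i.e. R(10, 10) ≥ 101.

Largest n = 100; hence R(10, 10) > 100.


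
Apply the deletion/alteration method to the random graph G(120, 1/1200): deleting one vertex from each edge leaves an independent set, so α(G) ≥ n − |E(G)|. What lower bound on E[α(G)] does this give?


E[|E(G)|] = C(120, 2)·p = 7140 · (1/1200) = 119/20.
E[α(G)] ≥ n − E[|E(G)|] = 120 − 119/20 = 2281/20.
Numerically: ≈ 114.0500.
(This is only a lower bound; the true E[α(G)] may be larger.)

E[α(G)] ≥ 2281/20 ≈ 114.0500.


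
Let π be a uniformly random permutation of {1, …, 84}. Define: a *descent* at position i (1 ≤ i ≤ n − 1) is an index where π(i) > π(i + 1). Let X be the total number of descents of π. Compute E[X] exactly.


Write X = Σ X_I over i = 1, …, 83, with X_I the indicator of one descent.
There are 83 indicators.
For each fixed i, the pair (π(i), π(i+1)) is a uniformly random ordered pair of distinct values from {1, …, 84}; by symmetry P[π(i) > π(i+1)] = 1/2.
By linearity: E[X] = 83 · (1/2) = (84 − 1) · (1/2) = 83/2 ≈ 41.5000.

E[X] = 83/2 = 41.5000.


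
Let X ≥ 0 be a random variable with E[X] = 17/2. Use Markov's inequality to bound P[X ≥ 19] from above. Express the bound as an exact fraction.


μ = E[X] = 17/2, a = 19.
Markov: P[X ≥ 19] ≤ μ/a = (17/2)/19 = 17/38.
Numerically: ≈ 0.447.
(Since a = 19 > μ = 8.500, the bound 17/38 is < 1 and informative.)

P[X ≥ 19] ≤ 17/38 ≈ 0.447.


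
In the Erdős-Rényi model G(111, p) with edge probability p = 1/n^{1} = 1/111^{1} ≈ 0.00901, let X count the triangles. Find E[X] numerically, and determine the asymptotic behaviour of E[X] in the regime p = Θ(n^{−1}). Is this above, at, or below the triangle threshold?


Number of potential triangles: C(111, 3) = 221815.
Each occurs with probability p³ ≈ (0.00901)³ ≈ 7.31191e-07.
By linearity: E[X] = C(111, 3)·p³ ≈ 221815 · 7.31191e-07 ≈ 0.162.
Here α = 1, so p = 1/n is exactly at the triangle threshold p ~ 1/n. Asymptotically E[X] → c³/6 = 1³/6 = 1/6 ≈ 0.167, a bounded constant. In this regime the triangle count is asymptotically Poisson(c³/6).

E[X] ≈ 0.162; in regime p = Θ(1/n^{1}) E[X] stays bounded (at the triangle threshold p ~ 1/n).


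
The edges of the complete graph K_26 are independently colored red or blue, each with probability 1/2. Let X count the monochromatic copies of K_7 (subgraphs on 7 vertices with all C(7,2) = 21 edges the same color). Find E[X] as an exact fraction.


Let X = Σ_S X_S over the C(26, 7) = 657800 subsets S of size 7, where X_S = 1 if the K_7 on S is monochromatic.
For a fixed S, the K_7 on S has C(7, 2) = 21 edges. P[all 21 edges red] = (1/2)^21, and likewise for blue, so P[monochromatic] = 2·(1/2)^21 = 2^{1 − 21} = 1/1048576.
Summing: E[X] = C(26, 7) · 2^{1 − 21} = 657800 · 1/1048576 = 82225/131072.
Numerically: E[X] ≈ 0.627327.

E[X] = C(26,7)·2^(1−C(7,2)) = 82225/131072 ≈ 0.627327.


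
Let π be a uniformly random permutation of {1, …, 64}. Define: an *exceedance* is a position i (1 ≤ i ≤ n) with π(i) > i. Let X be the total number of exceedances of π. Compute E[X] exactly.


Write X = Σ_{i=1}^{64} X_i, where X_i = 1_{π(i) > i}.
For each fixed i, π(i) is uniform over {1, …, 64} (marginal of a uniform permutation), so P[π(i) > i] = (n − i)/n. Summing: Σ_{i=1}^{64} (n − i)/n = (0 + 1 + … + 63)/64 = 64(64 − 1)/(2·64) = (64 − 1)/2.
Hence E[X] = Σ_{i=1}^{64} (64 − i)/64 = 63/2 ≈ 31.50000.

E[X] = 63/2 = 31.50000.


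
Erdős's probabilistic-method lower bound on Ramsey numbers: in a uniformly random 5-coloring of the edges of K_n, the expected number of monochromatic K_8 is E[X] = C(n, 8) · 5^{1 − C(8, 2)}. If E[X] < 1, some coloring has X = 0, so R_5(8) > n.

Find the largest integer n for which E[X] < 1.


We need C(n, 8) · 5^{1 − 28} < 1, i.e. C(n, 8) < 5^{28 − 1} = 7450580596923828125.
Check values of n near the boundary:
  n = 858: C(858, 8) = 7049584530256467771; 7049584530256467771 < 7450580596923828125? YES
  n = 859: C(859, 8) = 7115855595170747139; 7115855595170747139 < 7450580596923828125? YES
  n = 860: C(860, 8) = 7182671140665308145; 7182671140665308145 < 7450580596923828125? YES
  n = 861: C(861, 8) = 7250034996615275865; 7250034996615275865 < 7450580596923828125? YES
  n = 862: C(862, 8) = 7317951015318931845; 7317951015318931845 < 7450580596923828125? YES
  n = 863: C(863, 8) = 7386423071602617757; 7386423071602617757 < 7450580596923828125? YES
  n = 864: C(864, 8) = 7455455062926006708; 7455455062926006708 < 7450580596923828125? NO
The largest n with C(n, 8) < 7450580596923828125 is n = 863 (where E[X] = 7386423071602617757/7450580596923828125 ≈ 0.991389). Hence R_5(8) > 863, i.e. R_5(8) ≥ 864.

Largest n = 863; hence R_5(8) > 863.


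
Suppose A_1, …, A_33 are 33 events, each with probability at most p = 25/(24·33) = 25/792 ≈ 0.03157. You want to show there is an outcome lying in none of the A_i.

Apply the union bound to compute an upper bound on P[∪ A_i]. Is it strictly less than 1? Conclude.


Union bound: P[∪_{i=1}^{33} A_i] ≤ Σ_i P[A_i] ≤ 33·p = 33·(25/792) = 25/24.
Numerically: 25/24 ≈ 1.04167.
Is 25/24 < 1? NO.
Since the bound 25/24 is ≥ 1, the union bound is uninformative here; it does NOT by itself certify existence.

33·p = 25/24 ≈ 1.04167; existence NOT certified by the union bound.


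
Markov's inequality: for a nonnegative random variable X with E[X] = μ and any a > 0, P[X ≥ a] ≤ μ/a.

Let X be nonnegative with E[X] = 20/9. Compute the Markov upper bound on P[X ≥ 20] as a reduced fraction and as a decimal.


μ = E[X] = 20/9, a = 20.
Markov: P[X ≥ 20] ≤ μ/a = (20/9)/20 = 1/9.
Numerically: ≈ 0.111111.
(Since a = 20 > μ = 2.222222, the bound 1/9 is < 1 and informative.)

P[X ≥ 20] ≤ 1/9 ≈ 0.111111.


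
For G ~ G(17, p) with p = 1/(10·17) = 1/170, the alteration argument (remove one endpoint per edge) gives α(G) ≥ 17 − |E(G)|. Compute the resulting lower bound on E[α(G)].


E[|E(G)|] = C(17, 2)·p = 136 · (1/170) = 4/5.
E[α(G)] ≥ n − E[|E(G)|] = 17 − 4/5 = 81/5.
Numerically: ≈ 16.200.
(This is only a lower bound; the true E[α(G)] may be larger.)

E[α(G)] ≥ 81/5 ≈ 16.200.


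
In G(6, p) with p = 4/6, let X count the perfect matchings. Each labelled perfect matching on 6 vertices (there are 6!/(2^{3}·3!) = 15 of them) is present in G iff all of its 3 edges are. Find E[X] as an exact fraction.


K_6 has 6!/(2^{3}·3!) = 15 labelled perfect matchings.
For each such perfect matching H, let X_H = 1 if all 3 edges of H are present in G. Then P[X_H = 1] = p^{3} = (2/3)^{3} = 8/27.
Summing the indicators: E[X] = Σ_H E[X_H] = 15 · p^{3} = 15 · 8/27 = 40/9.
Numerically: E[X] ≈ 4.44444.

E[X] = 15 · (2/3)^{3} = 40/9 ≈ 4.44444.


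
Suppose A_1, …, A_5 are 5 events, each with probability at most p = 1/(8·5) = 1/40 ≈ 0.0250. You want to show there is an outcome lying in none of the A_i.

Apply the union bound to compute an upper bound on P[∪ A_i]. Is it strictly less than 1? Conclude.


Union bound: P[∪_{i=1}^{5} A_i] ≤ Σ_i P[A_i] ≤ 5·p = 5·(1/40) = 1/8.
Numerically: 1/8 ≈ 0.1250.
Is 1/8 < 1? YES.
Since P[∪ A_i] ≤ 1/8 < 1, the complement has P[∩ A_i^c] ≥ 1 − 1/8 = 7/8 > 0, so some outcome avoids every A_i.

5·p = 1/8 ≈ 0.1250; existence CERTIFIED by the union bound.


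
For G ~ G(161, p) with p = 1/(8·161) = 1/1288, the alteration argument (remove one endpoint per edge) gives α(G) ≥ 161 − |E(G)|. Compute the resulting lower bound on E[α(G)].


E[|E(G)|] = C(161, 2)·p = 12880 · (1/1288) = 10.
E[α(G)] ≥ n − E[|E(G)|] = 161 − 10 = 151.
Numerically: ≈ 151.00000.
(This is only a lower bound; the true E[α(G)] may be larger.)

E[α(G)] ≥ 151 ≈ 151.00000.


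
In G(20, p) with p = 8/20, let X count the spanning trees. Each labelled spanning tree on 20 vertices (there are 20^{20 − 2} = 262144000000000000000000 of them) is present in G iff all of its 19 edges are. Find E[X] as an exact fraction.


K_20 has 20^{20 − 2} = 262144000000000000000000 labelled spanning trees.
For each such spanning tree H, let X_H = 1 if all 19 edges of H are present in G. Then P[X_H = 1] = p^{19} = (2/5)^{19} = 524288/19073486328125.
Summing the indicators: E[X] = Σ_H E[X_H] = 262144000000000000000000 · p^{19} = 262144000000000000000000 · 524288/19073486328125 = 36028797018963968/5.
Numerically: E[X] ≈ 7.21e+15.

E[X] = 262144000000000000000000 · (2/5)^{19} = 36028797018963968/5 ≈ 7.21e+15.


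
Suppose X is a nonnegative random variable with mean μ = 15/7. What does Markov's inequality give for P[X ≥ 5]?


μ = E[X] = 15/7, a = 5.
Markov: P[X ≥ 5] ≤ μ/a = (15/7)/5 = 3/7.
Numerically: ≈ 0.4286.
(Since a = 5 > μ = 2.1429, the bound 3/7 is < 1 and informative.)

P[X ≥ 5] ≤ 3/7 ≈ 0.4286.


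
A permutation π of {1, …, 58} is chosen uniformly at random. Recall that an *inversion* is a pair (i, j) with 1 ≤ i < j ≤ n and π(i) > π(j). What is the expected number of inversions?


Write X = Σ X_I over the C(58, 2) = 1653 pairs i < j, with X_I the indicator of one inversion.
There are 1653 indicators.
For each fixed pair i < j, the values π(i) and π(j) are two distinct elements of {1, …, 58} in uniformly random order; by symmetry P[π(i) > π(j)] = 1/2.
By linearity: E[X] = 1653 · (1/2) = C(58, 2) · (1/2) = 1653/2 = 1653/2 ≈ 826.500000.

E[X] = 1653/2 = 826.500000.


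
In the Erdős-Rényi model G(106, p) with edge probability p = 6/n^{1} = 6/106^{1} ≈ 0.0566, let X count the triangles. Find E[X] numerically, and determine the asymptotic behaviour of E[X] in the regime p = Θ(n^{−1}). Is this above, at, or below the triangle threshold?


Number of potential triangles: C(106, 3) = 192920.
Each occurs with probability p³ ≈ (0.0566)³ ≈ 1.81358e-04.
By linearity: E[X] = C(106, 3)·p³ ≈ 192920 · 1.81358e-04 ≈ 34.988.
Here α = 1, so p = 6/n is exactly at the triangle threshold p ~ 1/n. Asymptotically E[X] → c³/6 = 6³/6 = 36 ≈ 36.000, a bounded constant. In this regime the triangle count is asymptotically Poisson(c³/6).

E[X] ≈ 34.988; in regime p = Θ(1/n^{1}) E[X] stays bounded (at the triangle threshold p ~ 1/n).


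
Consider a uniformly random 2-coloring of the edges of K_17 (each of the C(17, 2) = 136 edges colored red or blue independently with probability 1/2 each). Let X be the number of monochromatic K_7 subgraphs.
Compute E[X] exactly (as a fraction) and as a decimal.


Let X = Σ_S X_S over the C(17, 7) = 19448 subsets S of size 7, where X_S = 1 if the K_7 on S is monochromatic.
For a fixed S, the K_7 on S has C(7, 2) = 21 edges. P[all 21 edges red] = (1/2)^21, and likewise for blue, so P[monochromatic] = 2·(1/2)^21 = 2^{1 − 21} = 1/1048576.
By linearity of expectation: E[X] = C(17, 7) · 2^{1 − 21} = 19448 · 1/1048576 = 2431/131072.
Numerically: E[X] ≈ 0.019.

E[X] = C(17,7)·2^(1−C(7,2)) = 2431/131072 ≈ 0.019.


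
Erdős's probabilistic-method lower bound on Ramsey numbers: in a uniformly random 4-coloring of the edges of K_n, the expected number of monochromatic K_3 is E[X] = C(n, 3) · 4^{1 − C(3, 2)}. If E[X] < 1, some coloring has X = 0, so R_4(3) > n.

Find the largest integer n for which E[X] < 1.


We need C(n, 3) · 4^{1 − 3} < 1, i.e. C(n, 3) < 4^{3 − 1} = 16.
Check values of n near the boundary:
  n = 3: C(3, 3) = 1; 1 < 16? YES
  n = 4: C(4, 3) = 4; 4 < 16? YES
  n = 5: C(5, 3) = 10; 10 < 16? YES
  n = 6: C(6, 3) = 20; 20 < 16? NO
  n = 7: C(7, 3) = 35; 35 < 16? NO
The largest n with C(n, 3) < 16 is n = 5 (where E[X] = 5/8 ≈ 0.6250). Hence R_4(3) > 5, i.e. R_4(3) ≥ 6.

Largest n = 5; hence R_4(3) > 5.


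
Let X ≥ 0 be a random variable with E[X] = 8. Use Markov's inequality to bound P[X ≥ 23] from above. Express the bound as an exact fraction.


μ = E[X] = 8, a = 23.
Markov: P[X ≥ 23] ≤ μ/a = (8)/23 = 8/23.
Numerically: ≈ 0.34783.
(Since a = 23 > μ = 8.00000, the bound 8/23 is < 1 and informative.)

P[X ≥ 23] ≤ 8/23 ≈ 0.34783.


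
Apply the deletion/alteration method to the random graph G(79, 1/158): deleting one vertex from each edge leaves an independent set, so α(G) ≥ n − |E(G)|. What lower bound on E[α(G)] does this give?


E[|E(G)|] = C(79, 2)·p = 3081 · (1/158) = 39/2.
E[α(G)] ≥ n − E[|E(G)|] = 79 − 39/2 = 119/2.
Numerically: ≈ 59.50000.
(This is only a lower bound; the true E[α(G)] may be larger.)

E[α(G)] ≥ 119/2 ≈ 59.50000.


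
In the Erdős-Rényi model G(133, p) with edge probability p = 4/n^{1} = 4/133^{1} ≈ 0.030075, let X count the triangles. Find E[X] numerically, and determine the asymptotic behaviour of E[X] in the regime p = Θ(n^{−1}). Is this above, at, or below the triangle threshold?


Number of potential triangles: C(133, 3) = 383306.
Each occurs with probability p³ ≈ (0.030075)³ ≈ 2.7203517e-05.
By linearity: E[X] = C(133, 3)·p³ ≈ 383306 · 2.7203517e-05 ≈ 10.42727.
Here α = 1, so p = 4/n is exactly at the triangle threshold p ~ 1/n. Asymptotically E[X] → c³/6 = 4³/6 = 32/3 ≈ 10.66667, a bounded constant. In this regime the triangle count is asymptotically Poisson(c³/6).

E[X] ≈ 10.42727; in regime p = Θ(1/n^{1}) E[X] stays bounded (at the triangle threshold p ~ 1/n).


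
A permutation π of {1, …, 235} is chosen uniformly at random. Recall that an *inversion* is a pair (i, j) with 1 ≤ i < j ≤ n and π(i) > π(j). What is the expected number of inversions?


Write X = Σ X_I over the C(235, 2) = 27495 pairs i < j, with X_I the indicator of one inversion.
There are 27495 indicators.
For each fixed pair i < j, the values π(i) and π(j) are two distinct elements of {1, …, 235} in uniformly random order; by symmetry P[π(i) > π(j)] = 1/2.
By linearity: E[X] = 27495 · (1/2) = C(235, 2) · (1/2) = 27495/2 = 27495/2 ≈ 13747.500.

E[X] = 27495/2 = 13747.500.


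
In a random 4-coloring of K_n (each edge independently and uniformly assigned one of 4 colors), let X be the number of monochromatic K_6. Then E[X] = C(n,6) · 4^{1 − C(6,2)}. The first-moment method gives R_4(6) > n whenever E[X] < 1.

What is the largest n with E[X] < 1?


We need C(n, 6) · 4^{1 − 15} < 1, i.e. C(n, 6) < 4^{15 − 1} = 268435456.
Check values of n near the boundary:
  n = 77: C(77, 6) = 237093780; 237093780 < 268435456? YES
  n = 78: C(78, 6) = 256851595; 256851595 < 268435456? YES
  n = 79: C(79, 6) = 277962685; 277962685 < 268435456? NO
  n = 80: C(80, 6) = 300500200; 300500200 < 268435456? NO
  n = 81: C(81, 6) = 324540216; 324540216 < 268435456? NO
The largest n with C(n, 6) < 268435456 is n = 78 (where E[X] = 256851595/268435456 ≈ 0.95685). Hence R_4(6) > 78, i.e. R_4(6) ≥ 79.

Largest n = 78; hence R_4(6) > 78.


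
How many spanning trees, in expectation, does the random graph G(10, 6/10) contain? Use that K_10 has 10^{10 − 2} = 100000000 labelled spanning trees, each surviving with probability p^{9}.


K_10 has 10^{10 − 2} = 100000000 labelled spanning trees.
For each such spanning tree H, let X_H = 1 if all 9 edges of H are present in G. Then P[X_H = 1] = p^{9} = (3/5)^{9} = 19683/1953125.
Summing the indicators: E[X] = Σ_H E[X_H] = 100000000 · p^{9} = 100000000 · 19683/1953125 = 5038848/5.
Numerically: E[X] ≈ 1.01e+06.

E[X] = 100000000 · (3/5)^{9} = 5038848/5 ≈ 1.01e+06.


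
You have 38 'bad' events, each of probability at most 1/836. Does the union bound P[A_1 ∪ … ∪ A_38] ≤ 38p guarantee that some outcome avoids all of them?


Union bound: P[∪_{i=1}^{38} A_i] ≤ Σ_i P[A_i] ≤ 38·p = 38·(1/836) = 1/22.
Numerically: 1/22 ≈ 0.0454545.
Is 1/22 < 1? YES.
Since P[∪ A_i] ≤ 1/22 < 1, the complement has P[∩ A_i^c] ≥ 1 − 1/22 = 21/22 > 0, so some outcome avoids every A_i.

38·p = 1/22 ≈ 0.0454545; existence CERTIFIED by the union bound.


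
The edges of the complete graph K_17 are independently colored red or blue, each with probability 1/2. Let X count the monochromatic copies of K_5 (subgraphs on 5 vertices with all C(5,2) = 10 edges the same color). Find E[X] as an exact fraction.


Let X = Σ_S X_S over the C(17, 5) = 6188 subsets S of size 5, where X_S = 1 if the K_5 on S is monochromatic.
For a fixed S, the K_5 on S has C(5, 2) = 10 edges. P[all 10 edges red] = (1/2)^10, and likewise for blue, so P[monochromatic] = 2·(1/2)^10 = 2^{1 − 10} = 1/512.
Summing: E[X] = C(17, 5) · 2^{1 − 10} = 6188 · 1/512 = 1547/128.
Numerically: E[X] ≈ 12.0859.

E[X] = C(17,5)·2^(1−C(5,2)) = 1547/128 ≈ 12.0859.


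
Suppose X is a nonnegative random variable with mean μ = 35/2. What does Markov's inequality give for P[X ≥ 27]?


μ = E[X] = 35/2, a = 27.
Markov: P[X ≥ 27] ≤ μ/a = (35/2)/27 = 35/54.
Numerically: ≈ 0.64815.
(Since a = 27 > μ = 17.50000, the bound 35/54 is < 1 and informative.)

P[X ≥ 27] ≤ 35/54 ≈ 0.64815.


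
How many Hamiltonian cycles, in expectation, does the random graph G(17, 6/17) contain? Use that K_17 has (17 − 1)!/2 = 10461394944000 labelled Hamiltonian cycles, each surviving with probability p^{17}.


K_17 has (17 − 1)!/2 = 10461394944000 labelled Hamiltonian cycles.
For each such Hamiltonian cycle H, let X_H = 1 if all 17 edges of H are present in G. Then P[X_H = 1] = p^{17} = (6/17)^{17} = 16926659444736/827240261886336764177.
Summing the indicators: E[X] = Σ_H E[X_H] = 10461394944000 · p^{17} = 10461394944000 · 16926659444736/827240261886336764177 = 177076469533971037814784000/827240261886336764177.
Numerically: E[X] ≈ 2.14e+05.

E[X] = 10461394944000 · (6/17)^{17} = 177076469533971037814784000/827240261886336764177 ≈ 2.14e+05.


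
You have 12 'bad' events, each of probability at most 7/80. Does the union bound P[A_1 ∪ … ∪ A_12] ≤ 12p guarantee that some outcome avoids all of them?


Union bound: P[∪_{i=1}^{12} A_i] ≤ Σ_i P[A_i] ≤ 12·p = 12·(7/80) = 21/20.
Numerically: 21/20 ≈ 1.0500.
Is 21/20 < 1? NO.
Since the bound 21/20 is ≥ 1, the union bound is uninformative here; it does NOT by itself certify existence.

12·p = 21/20 ≈ 1.0500; existence NOT certified by the union bound.


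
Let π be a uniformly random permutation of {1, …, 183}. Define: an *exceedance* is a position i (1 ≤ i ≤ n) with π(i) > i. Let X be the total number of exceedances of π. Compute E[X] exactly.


Write X = Σ_{i=1}^{183} X_i, where X_i = 1_{π(i) > i}.
For each fixed i, π(i) is uniform over {1, …, 183} (marginal of a uniform permutation), so P[π(i) > i] = (n − i)/n. Summing: Σ_{i=1}^{183} (n − i)/n = (0 + 1 + … + 182)/183 = 183(183 − 1)/(2·183) = (183 − 1)/2.
Hence E[X] = Σ_{i=1}^{183} (183 − i)/183 = 91 ≈ 91.000.

E[X] = 91 = 91.000.


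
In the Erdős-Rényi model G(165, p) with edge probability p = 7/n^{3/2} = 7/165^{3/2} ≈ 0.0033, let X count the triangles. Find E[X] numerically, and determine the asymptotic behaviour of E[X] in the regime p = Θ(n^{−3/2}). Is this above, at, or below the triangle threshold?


Number of potential triangles: C(165, 3) = 735130.
Each occurs with probability p³ ≈ (0.0033)³ ≈ 3.60260e-08.
By linearity: E[X] = C(165, 3)·p³ ≈ 735130 · 3.60260e-08 ≈ 0.026.
Since α = 3/2 > 1, p = c/n^{3/2} = o(1/n) is below the triangle threshold p ~ 1/n. Asymptotically E[X] ~ (c³/6)·n^{3(1−α)} = (7³/6)·n^{-1.5} → 0, so by Markov's inequality G has no triangles w.h.p.

E[X] ≈ 0.026; in regime p = Θ(1/n^{3/2}) E[X] tends to 0 (below the triangle threshold p ~ 1/n).


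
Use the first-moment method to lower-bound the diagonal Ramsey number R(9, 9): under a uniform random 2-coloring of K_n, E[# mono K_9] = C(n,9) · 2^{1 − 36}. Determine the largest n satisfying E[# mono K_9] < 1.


We need C(n, 9) · 2^{1 − 36} < 1, i.e. C(n, 9) < 2^{36 − 1} = 34359738368.
Check values of n near the boundary:
  n = 64: C(64, 9) = 27540584512; 27540584512 < 34359738368? YES
  n = 65: C(65, 9) = 31966749880; 31966749880 < 34359738368? YES
  n = 66: C(66, 9) = 37014131440; 37014131440 < 34359738368? NO
  n = 67: C(67, 9) = 42757703560; 42757703560 < 34359738368? NO
The largest n with C(n, 9) < 34359738368 is n = 65 (where E[X] = 3995843735/4294967296 ≈ 0.9304). Hence R(9, 9) > 65, i.e. R(9, 9) ≥ 66.

Largest n = 65; hence R(9, 9) > 65.


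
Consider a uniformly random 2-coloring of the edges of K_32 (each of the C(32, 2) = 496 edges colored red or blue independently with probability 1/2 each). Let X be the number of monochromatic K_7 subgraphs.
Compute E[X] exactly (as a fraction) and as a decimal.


Let X = Σ_S X_S over the C(32, 7) = 3365856 subsets S of size 7, where X_S = 1 if the K_7 on S is monochromatic.
For a fixed S, the K_7 on S has C(7, 2) = 21 edges. P[all 21 edges red] = (1/2)^21, and likewise for blue, so P[monochromatic] = 2·(1/2)^21 = 2^{1 − 21} = 1/1048576.
By linearity: E[X] = C(32, 7) · 2^{1 − 21} = 3365856 · 1/1048576 = 105183/32768.
Numerically: E[X] ≈ 3.20993.

E[X] = C(32,7)·2^(1−C(7,2)) = 105183/32768 ≈ 3.20993.


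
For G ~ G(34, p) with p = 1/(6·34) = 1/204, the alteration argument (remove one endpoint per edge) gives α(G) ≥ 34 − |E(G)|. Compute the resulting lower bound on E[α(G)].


E[|E(G)|] = C(34, 2)·p = 561 · (1/204) = 11/4.
E[α(G)] ≥ n − E[|E(G)|] = 34 − 11/4 = 125/4.
Numerically: ≈ 31.2500.
(This is only a lower bound; the true E[α(G)] may be larger.)

E[α(G)] ≥ 125/4 ≈ 31.2500.


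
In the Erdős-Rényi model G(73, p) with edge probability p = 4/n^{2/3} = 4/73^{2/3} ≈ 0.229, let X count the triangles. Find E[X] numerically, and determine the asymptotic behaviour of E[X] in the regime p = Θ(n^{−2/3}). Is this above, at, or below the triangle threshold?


Number of potential triangles: C(73, 3) = 62196.
Each occurs with probability p³ ≈ (0.229)³ ≈ 1.2009758e-02.
By linearity: E[X] = C(73, 3)·p³ ≈ 62196 · 1.2009758e-02 ≈ 746.95890.
Since α = 2/3 < 1, p = c/n^{2/3} ≫ 1/n is above the triangle threshold p ~ 1/n. Asymptotically E[X] ~ (c³/6)·n^{3(1−α)} = (4³/6)·n^{1} → ∞; triangles are abundant w.h.p.

E[X] ≈ 746.95890; in regime p = Θ(1/n^{2/3}) E[X] diverges (above the triangle threshold p ~ 1/n).


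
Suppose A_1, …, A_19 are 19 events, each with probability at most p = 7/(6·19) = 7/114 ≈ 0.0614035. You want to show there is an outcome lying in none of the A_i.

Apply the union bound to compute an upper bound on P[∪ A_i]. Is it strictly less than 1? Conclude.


Union bound: P[∪_{i=1}^{19} A_i] ≤ Σ_i P[A_i] ≤ 19·p = 19·(7/114) = 7/6.
Numerically: 7/6 ≈ 1.1666667.
Is 7/6 < 1? NO.
Since the bound 7/6 is ≥ 1, the union bound is uninformative here; it does NOT by itself certify existence.

19·p = 7/6 ≈ 1.1666667; existence NOT certified by the union bound.


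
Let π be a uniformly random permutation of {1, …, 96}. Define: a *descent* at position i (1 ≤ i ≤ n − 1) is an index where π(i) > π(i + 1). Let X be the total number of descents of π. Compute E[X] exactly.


Write X = Σ X_I over i = 1, …, 95, with X_I the indicator of one descent.
There are 95 indicators.
For each fixed i, the pair (π(i), π(i+1)) is a uniformly random ordered pair of distinct values from {1, …, 96}; by symmetry P[π(i) > π(i+1)] = 1/2.
By linearity: E[X] = 95 · (1/2) = (96 − 1) · (1/2) = 95/2 ≈ 47.500.

E[X] = 95/2 = 47.500.


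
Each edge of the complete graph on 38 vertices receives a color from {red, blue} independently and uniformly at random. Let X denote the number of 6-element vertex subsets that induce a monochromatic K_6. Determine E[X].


Let X = Σ_S X_S over the C(38, 6) = 2760681 subsets S of size 6, where X_S = 1 if the K_6 on S is monochromatic.
For a fixed S, the K_6 on S has C(6, 2) = 15 edges. P[all 15 edges red] = (1/2)^15, and likewise for blue, so P[monochromatic] = 2·(1/2)^15 = 2^{1 − 15} = 1/16384.
By linearity: E[X] = C(38, 6) · 2^{1 − 15} = 2760681 · 1/16384 = 2760681/16384.
Numerically: E[X] ≈ 168.498596.

E[X] = C(38,6)·2^(1−C(6,2)) = 2760681/16384 ≈ 168.498596.


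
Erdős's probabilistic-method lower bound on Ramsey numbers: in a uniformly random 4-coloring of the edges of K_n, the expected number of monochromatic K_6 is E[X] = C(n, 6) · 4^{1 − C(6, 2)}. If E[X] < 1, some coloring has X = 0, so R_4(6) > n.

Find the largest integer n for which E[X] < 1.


We need C(n, 6) · 4^{1 − 15} < 1, i.e. C(n, 6) < 4^{15 − 1} = 268435456.
Check values of n near the boundary:
  n = 72: C(72, 6) = 156238908; 156238908 < 268435456? YES
  n = 73: C(73, 6) = 170230452; 170230452 < 268435456? YES
  n = 74: C(74, 6) = 185250786; 185250786 < 268435456? YES
  n = 75: C(75, 6) = 201359550; 201359550 < 268435456? YES
  n = 76: C(76, 6) = 218618940; 218618940 < 268435456? YES
  n = 77: C(77, 6) = 237093780; 237093780 < 268435456? YES
  n = 78: C(78, 6) = 256851595; 256851595 < 268435456? YES
  n = 79: C(79, 6) = 277962685; 277962685 < 268435456? NO
  n = 80: C(80, 6) = 300500200; 300500200 < 268435456? NO
  n = 81: C(81, 6) = 324540216; 324540216 < 268435456? NO
The largest n with C(n, 6) < 268435456 is n = 78 (where E[X] = 256851595/268435456 ≈ 0.957). Hence R_4(6) > 78, i.e. R_4(6) ≥ 79.

Largest n = 78; hence R_4(6) > 78.


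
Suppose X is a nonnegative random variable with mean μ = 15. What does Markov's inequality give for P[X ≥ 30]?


μ = E[X] = 15, a = 30.
Markov: P[X ≥ 30] ≤ μ/a = (15)/30 = 1/2.
Numerically: ≈ 0.500.
(Since a = 30 > μ = 15.000, the bound 1/2 is < 1 and informative.)

P[X ≥ 30] ≤ 1/2 ≈ 0.500.


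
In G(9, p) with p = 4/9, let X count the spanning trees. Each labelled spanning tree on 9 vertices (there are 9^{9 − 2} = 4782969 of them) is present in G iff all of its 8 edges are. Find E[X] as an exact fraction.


K_9 has 9^{9 − 2} = 4782969 labelled spanning trees.
For each such spanning tree H, let X_H = 1 if all 8 edges of H are present in G. Then P[X_H = 1] = p^{8} = (4/9)^{8} = 65536/43046721.
Summing the indicators: E[X] = Σ_H E[X_H] = 4782969 · p^{8} = 4782969 · 65536/43046721 = 65536/9.
Numerically: E[X] ≈ 7.28e+03.

E[X] = 4782969 · (4/9)^{8} = 65536/9 ≈ 7.28e+03.


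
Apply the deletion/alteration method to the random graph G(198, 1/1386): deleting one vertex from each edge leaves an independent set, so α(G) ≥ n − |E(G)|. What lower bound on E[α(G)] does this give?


E[|E(G)|] = C(198, 2)·p = 19503 · (1/1386) = 197/14.
E[α(G)] ≥ n − E[|E(G)|] = 198 − 197/14 = 2575/14.
Numerically: ≈ 183.928571.
(This is only a lower bound; the true E[α(G)] may be larger.)

E[α(G)] ≥ 2575/14 ≈ 183.928571.


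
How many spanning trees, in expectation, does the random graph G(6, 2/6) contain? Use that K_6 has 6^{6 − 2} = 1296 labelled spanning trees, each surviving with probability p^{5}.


K_6 has 6^{6 − 2} = 1296 labelled spanning trees.
For each such spanning tree H, let X_H = 1 if all 5 edges of H are present in G. Then P[X_H = 1] = p^{5} = (1/3)^{5} = 1/243.
By linearity of expectation: E[X] = Σ_H E[X_H] = 1296 · p^{5} = 1296 · 1/243 = 16/3.
Numerically: E[X] ≈ 5.3333.

E[X] = 1296 · (1/3)^{5} = 16/3 ≈ 5.3333.


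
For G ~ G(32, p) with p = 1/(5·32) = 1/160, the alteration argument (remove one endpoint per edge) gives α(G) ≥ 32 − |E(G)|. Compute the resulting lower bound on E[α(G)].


E[|E(G)|] = C(32, 2)·p = 496 · (1/160) = 31/10.
E[α(G)] ≥ n − E[|E(G)|] = 32 − 31/10 = 289/10.
Numerically: ≈ 28.90000.
(This is only a lower bound; the true E[α(G)] may be larger.)

E[α(G)] ≥ 289/10 ≈ 28.90000.


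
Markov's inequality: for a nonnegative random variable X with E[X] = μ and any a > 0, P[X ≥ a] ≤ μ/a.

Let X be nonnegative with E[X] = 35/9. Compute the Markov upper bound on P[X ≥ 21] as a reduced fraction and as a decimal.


μ = E[X] = 35/9, a = 21.
Markov: P[X ≥ 21] ≤ μ/a = (35/9)/21 = 5/27.
Numerically: ≈ 0.18519.
(Since a = 21 > μ = 3.88889, the bound 5/27 is < 1 and informative.)

P[X ≥ 21] ≤ 5/27 ≈ 0.18519.


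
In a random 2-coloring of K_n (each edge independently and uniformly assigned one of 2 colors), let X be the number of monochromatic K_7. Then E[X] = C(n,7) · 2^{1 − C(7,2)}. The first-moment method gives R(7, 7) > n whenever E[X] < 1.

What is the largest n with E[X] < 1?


We need C(n, 7) · 2^{1 − 21} < 1, i.e. C(n, 7) < 2^{21 − 1} = 1048576.
Check values of n near the boundary:
  n = 24: C(24, 7) = 346104; 346104 < 1048576? YES
  n = 25: C(25, 7) = 480700; 480700 < 1048576? YES
  n = 26: C(26, 7) = 657800; 657800 < 1048576? YES
  n = 27: C(27, 7) = 888030; 888030 < 1048576? YES
  n = 28: C(28, 7) = 1184040; 1184040 < 1048576? NO
The largest n with C(n, 7) < 1048576 is n = 27 (where E[X] = 444015/524288 ≈ 0.84689). Hence R(7, 7) > 27, i.e. R(7, 7) ≥ 28.

Largest n = 27; hence R(7, 7) > 27.


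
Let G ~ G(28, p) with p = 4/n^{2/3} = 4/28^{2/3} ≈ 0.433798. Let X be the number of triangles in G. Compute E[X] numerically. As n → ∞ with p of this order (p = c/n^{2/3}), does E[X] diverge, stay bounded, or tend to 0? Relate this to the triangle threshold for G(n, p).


Number of potential triangles: C(28, 3) = 3276.
Each occurs with probability p³ ≈ (0.433798)³ ≈ 8.16326531e-02.
By linearity: E[X] = C(28, 3)·p³ ≈ 3276 · 8.16326531e-02 ≈ 267.428571.
Since α = 2/3 < 1, p = c/n^{2/3} ≫ 1/n is above the triangle threshold p ~ 1/n. Asymptotically E[X] ~ (c³/6)·n^{3(1−α)} = (4³/6)·n^{1} → ∞; triangles are abundant w.h.p.

E[X] ≈ 267.428571; in regime p = Θ(1/n^{2/3}) E[X] diverges (above the triangle threshold p ~ 1/n).


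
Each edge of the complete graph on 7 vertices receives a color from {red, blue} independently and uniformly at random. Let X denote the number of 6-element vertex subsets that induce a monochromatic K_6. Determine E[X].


Let X = Σ_S X_S over the C(7, 6) = 7 subsets S of size 6, where X_S = 1 if the K_6 on S is monochromatic.
For a fixed S, the K_6 on S has C(6, 2) = 15 edges. P[all 15 edges red] = (1/2)^15, and likewise for blue, so P[monochromatic] = 2·(1/2)^15 = 2^{1 − 15} = 1/16384.
Summing: E[X] = C(7, 6) · 2^{1 − 15} = 7 · 1/16384 = 7/16384.
Numerically: E[X] ≈ 0.0004.

E[X] = C(7,6)·2^(1−C(6,2)) = 7/16384 ≈ 0.0004.


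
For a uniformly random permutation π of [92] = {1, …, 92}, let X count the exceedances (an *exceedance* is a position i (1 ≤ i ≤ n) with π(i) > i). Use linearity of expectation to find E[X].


Write X = Σ_{i=1}^{92} X_i, where X_i = 1_{π(i) > i}.
For each fixed i, π(i) is uniform over {1, …, 92} (marginal of a uniform permutation), so P[π(i) > i] = (n − i)/n. Summing: Σ_{i=1}^{92} (n − i)/n = (0 + 1 + … + 91)/92 = 92(92 − 1)/(2·92) = (92 − 1)/2.
Hence E[X] = Σ_{i=1}^{92} (92 − i)/92 = 91/2 ≈ 45.50000.

E[X] = 91/2 = 45.50000.


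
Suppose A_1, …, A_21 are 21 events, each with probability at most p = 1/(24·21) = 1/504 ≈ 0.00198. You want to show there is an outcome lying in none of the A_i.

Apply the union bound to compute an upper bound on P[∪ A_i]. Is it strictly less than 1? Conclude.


Union bound: P[∪_{i=1}^{21} A_i] ≤ Σ_i P[A_i] ≤ 21·p = 21·(1/504) = 1/24.
Numerically: 1/24 ≈ 0.04167.
Is 1/24 < 1? YES.
Since P[∪ A_i] ≤ 1/24 < 1, the complement has P[∩ A_i^c] ≥ 1 − 1/24 = 23/24 > 0, so some outcome avoids every A_i.

21·p = 1/24 ≈ 0.04167; existence CERTIFIED by the union bound.


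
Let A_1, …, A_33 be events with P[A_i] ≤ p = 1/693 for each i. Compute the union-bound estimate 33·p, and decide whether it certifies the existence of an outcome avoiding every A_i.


Union bound: P[∪_{i=1}^{33} A_i] ≤ Σ_i P[A_i] ≤ 33·p = 33·(1/693) = 1/21.
Numerically: 1/21 ≈ 0.0476190.
Is 1/21 < 1? YES.
Since P[∪ A_i] ≤ 1/21 < 1, the complement has P[∩ A_i^c] ≥ 1 − 1/21 = 20/21 > 0, so some outcome avoids every A_i.

33·p = 1/21 ≈ 0.0476190; existence CERTIFIED by the union bound.


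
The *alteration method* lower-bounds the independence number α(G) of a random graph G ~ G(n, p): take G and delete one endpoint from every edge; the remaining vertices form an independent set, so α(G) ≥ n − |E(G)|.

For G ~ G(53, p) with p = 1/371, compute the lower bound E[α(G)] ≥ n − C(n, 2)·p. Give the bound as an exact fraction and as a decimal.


E[|E(G)|] = C(53, 2)·p = 1378 · (1/371) = 26/7.
E[α(G)] ≥ n − E[|E(G)|] = 53 − 26/7 = 345/7.
Numerically: ≈ 49.286.
(This is only a lower bound; the true E[α(G)] may be larger.)

E[α(G)] ≥ 345/7 ≈ 49.286.


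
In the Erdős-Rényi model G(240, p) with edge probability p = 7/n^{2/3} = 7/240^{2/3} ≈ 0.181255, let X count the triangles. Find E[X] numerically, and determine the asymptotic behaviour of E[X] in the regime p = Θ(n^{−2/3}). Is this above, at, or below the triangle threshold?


Number of potential triangles: C(240, 3) = 2275280.
Each occurs with probability p³ ≈ (0.181255)³ ≈ 5.95486111e-03.
By linearity: E[X] = C(240, 3)·p³ ≈ 2275280 · 5.95486111e-03 ≈ 13548.976389.
Since α = 2/3 < 1, p = c/n^{2/3} ≫ 1/n is above the triangle threshold p ~ 1/n. Asymptotically E[X] ~ (c³/6)·n^{3(1−α)} = (7³/6)·n^{1} → ∞; triangles are abundant w.h.p.

E[X] ≈ 13548.976389; in regime p = Θ(1/n^{2/3}) E[X] diverges (above the triangle threshold p ~ 1/n).
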